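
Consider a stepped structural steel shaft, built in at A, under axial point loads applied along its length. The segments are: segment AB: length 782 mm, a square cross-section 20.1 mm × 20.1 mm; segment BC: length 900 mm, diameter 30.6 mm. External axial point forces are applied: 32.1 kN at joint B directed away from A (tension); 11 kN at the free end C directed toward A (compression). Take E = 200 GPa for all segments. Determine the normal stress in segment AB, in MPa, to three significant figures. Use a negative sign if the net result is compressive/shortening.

52.2 MPa

Internal axial forces (sectioning from the free end, tension +): N_BC = -11 kN, N_AB = 21.1 kN.
A_AB = 404 mm².
σ_AB = N_AB/A_AB = 21100/404 = 52.23 MPa.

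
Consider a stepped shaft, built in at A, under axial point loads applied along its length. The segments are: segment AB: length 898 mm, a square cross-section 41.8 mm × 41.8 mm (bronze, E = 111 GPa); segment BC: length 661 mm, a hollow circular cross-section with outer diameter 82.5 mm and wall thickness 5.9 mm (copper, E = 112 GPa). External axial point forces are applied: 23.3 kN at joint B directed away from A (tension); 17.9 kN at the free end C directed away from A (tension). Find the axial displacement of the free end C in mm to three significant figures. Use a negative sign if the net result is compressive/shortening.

Internal axial forces (sectioning from the free end, tension +): N_BC = 17.9 kN, N_AB = 41.2 kN.
A_AB = 1747 mm².
A_BC = 1420 mm².
δ_AB = 41200·898/(1747·111000) = 0.1908 mm
δ_BC = 17900·661/(1420·112000) = 0.07441 mm
δ = Σδ_i = 0.2652 mm.

0.265 mm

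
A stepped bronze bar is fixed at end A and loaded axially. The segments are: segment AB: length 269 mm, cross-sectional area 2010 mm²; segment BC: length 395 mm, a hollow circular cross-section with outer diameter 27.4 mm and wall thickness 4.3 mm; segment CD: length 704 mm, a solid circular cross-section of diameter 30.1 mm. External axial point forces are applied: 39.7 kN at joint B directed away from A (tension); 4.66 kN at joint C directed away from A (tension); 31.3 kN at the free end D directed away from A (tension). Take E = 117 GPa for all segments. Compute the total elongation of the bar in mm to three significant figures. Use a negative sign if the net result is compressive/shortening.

0.740 mm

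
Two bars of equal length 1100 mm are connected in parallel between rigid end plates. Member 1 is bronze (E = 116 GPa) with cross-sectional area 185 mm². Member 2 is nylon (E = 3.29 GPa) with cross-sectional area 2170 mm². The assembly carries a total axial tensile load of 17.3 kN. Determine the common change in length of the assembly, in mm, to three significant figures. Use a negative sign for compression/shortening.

0.665 mm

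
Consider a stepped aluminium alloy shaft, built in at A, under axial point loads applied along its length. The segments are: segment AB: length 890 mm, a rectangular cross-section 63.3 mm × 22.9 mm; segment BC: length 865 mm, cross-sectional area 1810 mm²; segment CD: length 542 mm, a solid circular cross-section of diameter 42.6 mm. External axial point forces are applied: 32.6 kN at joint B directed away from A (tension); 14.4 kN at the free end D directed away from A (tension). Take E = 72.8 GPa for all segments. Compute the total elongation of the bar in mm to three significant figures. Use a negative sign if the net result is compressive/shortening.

0.566 mm

Internal axial forces (sectioning from the free end, tension +): N_CD = 14.4 kN, N_BC = 14.4 kN, N_AB = 47 kN.
A_AB = 1450 mm².
A_CD = 1425 mm².
δ_AB = 47000·890/(1450·72800) = 0.3964 mm
δ_BC = 14400·865/(1810·72800) = 0.09453 mm
δ_CD = 14400·542/(1425·72800) = 0.07522 mm
δ = Σδ_i = 0.5661 mm.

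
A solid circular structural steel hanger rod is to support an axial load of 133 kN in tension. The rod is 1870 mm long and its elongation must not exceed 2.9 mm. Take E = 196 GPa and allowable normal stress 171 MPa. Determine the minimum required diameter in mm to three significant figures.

Required area A ≥ P/σ_allow = 133000/171 = 777.8 mm².
For a solid circular section, d ≥ √(4A/π) = 31.47 mm.
Elongation limit: A ≥ PL/(Eδ_allow) = 133000·1870/(196000·2.9) = 437.6 mm² ⇒ d ≥ 23.6 mm.
The stress limit governs.

31.5 mm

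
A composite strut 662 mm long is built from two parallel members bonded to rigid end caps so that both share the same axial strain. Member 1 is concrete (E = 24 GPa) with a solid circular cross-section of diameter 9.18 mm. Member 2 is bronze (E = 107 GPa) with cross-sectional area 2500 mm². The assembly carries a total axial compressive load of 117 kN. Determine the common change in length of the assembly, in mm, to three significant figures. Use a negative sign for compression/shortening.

A_1 = 66.19 mm².
Equal strain + equilibrium ⇒ each member carries load in proportion to AE: A₁E₁ = 1588000 N, A₂E₂ = 267500000 N, ΣAE = 269100000 N.
δ = PL/ΣAE = -117000·662/269100000 = -0.2878 mm.

-0.288 mm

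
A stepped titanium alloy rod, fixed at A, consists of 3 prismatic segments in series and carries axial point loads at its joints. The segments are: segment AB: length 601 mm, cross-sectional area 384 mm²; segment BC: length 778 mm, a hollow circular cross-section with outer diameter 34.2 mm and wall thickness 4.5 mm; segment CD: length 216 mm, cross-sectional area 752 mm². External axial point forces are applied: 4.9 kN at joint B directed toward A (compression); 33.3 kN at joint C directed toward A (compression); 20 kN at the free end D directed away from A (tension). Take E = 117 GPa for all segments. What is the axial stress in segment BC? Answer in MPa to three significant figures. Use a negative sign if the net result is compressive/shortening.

Internal axial forces (sectioning from the free end, tension +): N_CD = 20 kN, N_BC = -13.3 kN, N_AB = -18.2 kN.
A_BC = 419.9 mm².
σ_BC = N_BC/A_BC = -13300/419.9 = -31.68 MPa.

-31.7 MPa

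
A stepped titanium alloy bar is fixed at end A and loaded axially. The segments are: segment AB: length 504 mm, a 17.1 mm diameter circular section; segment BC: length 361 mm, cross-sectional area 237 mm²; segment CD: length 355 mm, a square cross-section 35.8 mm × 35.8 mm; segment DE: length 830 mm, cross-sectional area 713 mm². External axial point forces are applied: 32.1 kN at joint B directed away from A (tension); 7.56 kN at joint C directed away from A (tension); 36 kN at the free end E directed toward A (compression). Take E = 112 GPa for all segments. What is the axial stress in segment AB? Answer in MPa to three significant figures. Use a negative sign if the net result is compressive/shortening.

Internal axial forces (sectioning from the free end, tension +): N_DE = -36 kN, N_CD = -36 kN, N_BC = -28.44 kN, N_AB = 3.66 kN.
A_AB = 229.7 mm².
σ_AB = N_AB/A_AB = 3660/229.7 = 15.94 MPa.

15.9 MPa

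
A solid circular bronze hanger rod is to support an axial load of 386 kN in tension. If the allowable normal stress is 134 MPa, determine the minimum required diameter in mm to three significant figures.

60.6 mm

Required area A ≥ P/σ_allow = 386000/134 = 2881 mm².
For a solid circular section, d ≥ √(4A/π) = 60.56 mm.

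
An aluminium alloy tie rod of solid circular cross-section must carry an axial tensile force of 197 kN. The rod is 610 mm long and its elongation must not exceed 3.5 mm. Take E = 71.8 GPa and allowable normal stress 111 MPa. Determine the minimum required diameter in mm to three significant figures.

Required area A ≥ P/σ_allow = 197000/111 = 1775 mm².
For a solid circular section, d ≥ √(4A/π) = 47.54 mm.
Elongation limit: A ≥ PL/(Eδ_allow) = 197000·610/(71800·3.5) = 478.2 mm² ⇒ d ≥ 24.67 mm.
The stress limit governs.

47.5 mm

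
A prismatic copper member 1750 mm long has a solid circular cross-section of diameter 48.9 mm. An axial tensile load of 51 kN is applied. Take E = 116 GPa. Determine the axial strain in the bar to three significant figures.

A = 1878 mm².
σ = N/A = 27.16 MPa; ε = σ/E = 27.16/116000 = 2.341e-04.

2.34e-04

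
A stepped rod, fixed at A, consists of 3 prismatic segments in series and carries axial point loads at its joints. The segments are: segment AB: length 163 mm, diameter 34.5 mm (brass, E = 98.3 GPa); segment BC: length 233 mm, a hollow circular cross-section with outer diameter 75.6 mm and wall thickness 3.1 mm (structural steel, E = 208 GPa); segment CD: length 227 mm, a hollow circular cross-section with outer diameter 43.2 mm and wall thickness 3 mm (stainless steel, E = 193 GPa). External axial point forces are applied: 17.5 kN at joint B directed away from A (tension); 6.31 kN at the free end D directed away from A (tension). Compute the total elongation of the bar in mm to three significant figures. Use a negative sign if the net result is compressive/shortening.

Internal axial forces (sectioning from the free end, tension +): N_CD = 6.31 kN, N_BC = 6.31 kN, N_AB = 23.81 kN.
A_AB = 934.8 mm².
A_BC = 706.1 mm².
A_CD = 378.9 mm².
δ_AB = 23810·163/(934.8·98300) = 0.04223 mm
δ_BC = 6310·233/(706.1·208000) = 0.01001 mm
δ_CD = 6310·227/(378.9·193000) = 0.01959 mm
δ = Σδ_i = 0.07183 mm.

0.0718 mm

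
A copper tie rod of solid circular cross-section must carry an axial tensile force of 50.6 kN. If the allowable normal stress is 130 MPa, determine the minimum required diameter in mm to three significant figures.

Required area A ≥ P/σ_allow = 50600/130 = 389.2 mm².
For a solid circular section, d ≥ √(4A/π) = 22.26 mm.

22.3 mm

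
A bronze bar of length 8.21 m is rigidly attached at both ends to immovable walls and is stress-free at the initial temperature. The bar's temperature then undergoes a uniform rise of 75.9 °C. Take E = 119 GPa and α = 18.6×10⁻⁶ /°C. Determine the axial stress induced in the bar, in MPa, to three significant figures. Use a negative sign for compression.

Free thermal expansion αLΔT = 18.6e-6 · 8210 · 75.9 = 11.59 mm.
The walls impose strain ε = −(11.59)/8210 = -1.4117e-03; σ = Eε = 119000 · -1.4117e-03 = -168 MPa.

-168 MPa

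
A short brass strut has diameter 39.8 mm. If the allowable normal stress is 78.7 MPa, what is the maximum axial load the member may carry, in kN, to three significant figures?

A = 1244 mm².
P_max = σ_allow · A = 78.7 · 1244 = 97910 N = 97.91 kN.

97.9 kN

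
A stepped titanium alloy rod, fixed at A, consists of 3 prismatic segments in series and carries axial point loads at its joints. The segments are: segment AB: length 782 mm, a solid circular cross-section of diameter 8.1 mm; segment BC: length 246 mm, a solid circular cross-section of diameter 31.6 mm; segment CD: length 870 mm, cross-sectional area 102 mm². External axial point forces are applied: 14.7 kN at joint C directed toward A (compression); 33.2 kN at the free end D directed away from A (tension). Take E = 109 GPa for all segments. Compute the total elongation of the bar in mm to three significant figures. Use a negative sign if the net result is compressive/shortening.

5.23 mm

Internal axial forces (sectioning from the free end, tension +): N_CD = 33.2 kN, N_BC = 18.5 kN, N_AB = 18.5 kN.
A_AB = 51.53 mm².
A_BC = 784.3 mm².
δ_AB = 18500·782/(51.53·109000) = 2.576 mm
δ_BC = 18500·246/(784.3·109000) = 0.05324 mm
δ_CD = 33200·870/(102·109000) = 2.598 mm
δ = Σδ_i = 5.227 mm.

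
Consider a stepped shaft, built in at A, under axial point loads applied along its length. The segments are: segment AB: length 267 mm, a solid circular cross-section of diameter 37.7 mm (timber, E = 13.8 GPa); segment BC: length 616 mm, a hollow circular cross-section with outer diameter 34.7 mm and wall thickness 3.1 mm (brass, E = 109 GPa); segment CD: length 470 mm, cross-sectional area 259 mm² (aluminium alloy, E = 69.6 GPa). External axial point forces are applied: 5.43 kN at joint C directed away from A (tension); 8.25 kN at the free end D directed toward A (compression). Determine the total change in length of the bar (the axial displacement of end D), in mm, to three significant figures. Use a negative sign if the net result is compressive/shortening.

Internal axial forces (sectioning from the free end, tension +): N_CD = -8.25 kN, N_BC = -2.82 kN, N_AB = -2.82 kN.
A_AB = 1116 mm².
A_BC = 307.8 mm².
δ_AB = -2820·267/(1116·13800) = -0.04888 mm
δ_BC = -2820·616/(307.8·109000) = -0.05179 mm
δ_CD = -8250·470/(259·69600) = -0.2151 mm
δ = Σδ_i = -0.3158 mm.

-0.316 mm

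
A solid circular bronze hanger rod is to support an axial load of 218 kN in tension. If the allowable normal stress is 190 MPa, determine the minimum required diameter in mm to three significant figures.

38.2 mm

Required area A ≥ P/σ_allow = 218000/190 = 1147 mm².
For a solid circular section, d ≥ √(4A/π) = 38.22 mm.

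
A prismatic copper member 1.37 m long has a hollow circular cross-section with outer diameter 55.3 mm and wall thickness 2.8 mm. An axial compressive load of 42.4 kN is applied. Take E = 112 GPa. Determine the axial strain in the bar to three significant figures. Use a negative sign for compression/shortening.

-8.20e-04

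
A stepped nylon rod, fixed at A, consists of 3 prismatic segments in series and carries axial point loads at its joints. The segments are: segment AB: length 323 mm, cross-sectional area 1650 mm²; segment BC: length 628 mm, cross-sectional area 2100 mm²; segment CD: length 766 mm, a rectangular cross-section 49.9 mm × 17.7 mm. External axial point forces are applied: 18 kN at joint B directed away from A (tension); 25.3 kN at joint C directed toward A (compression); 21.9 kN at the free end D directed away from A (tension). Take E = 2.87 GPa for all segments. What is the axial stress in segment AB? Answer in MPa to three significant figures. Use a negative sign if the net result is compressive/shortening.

8.85 MPa

Internal axial forces (sectioning from the free end, tension +): N_CD = 21.9 kN, N_BC = -3.4 kN, N_AB = 14.6 kN.
σ_AB = N_AB/A_AB = 14600/1650 = 8.848 MPa.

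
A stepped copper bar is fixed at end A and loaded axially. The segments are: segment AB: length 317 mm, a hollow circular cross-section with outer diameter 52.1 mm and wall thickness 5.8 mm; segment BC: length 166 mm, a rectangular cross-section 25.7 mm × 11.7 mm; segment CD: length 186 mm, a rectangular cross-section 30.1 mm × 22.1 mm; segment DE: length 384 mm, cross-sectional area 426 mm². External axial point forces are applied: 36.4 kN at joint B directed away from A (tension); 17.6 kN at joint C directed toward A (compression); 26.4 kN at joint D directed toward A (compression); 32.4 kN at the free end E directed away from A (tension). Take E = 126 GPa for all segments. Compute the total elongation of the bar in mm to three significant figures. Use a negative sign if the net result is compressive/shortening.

Internal axial forces (sectioning from the free end, tension +): N_DE = 32.4 kN, N_CD = 6 kN, N_BC = -11.6 kN, N_AB = 24.8 kN.
A_AB = 843.6 mm².
A_BC = 300.7 mm².
A_CD = 665.2 mm².
δ_AB = 24800·317/(843.6·126000) = 0.07396 mm
δ_BC = -11600·166/(300.7·126000) = -0.05082 mm
δ_CD = 6000·186/(665.2·126000) = 0.01331 mm
δ_DE = 32400·384/(426·126000) = 0.2318 mm
δ = Σδ_i = 0.2682 mm.

0.268 mm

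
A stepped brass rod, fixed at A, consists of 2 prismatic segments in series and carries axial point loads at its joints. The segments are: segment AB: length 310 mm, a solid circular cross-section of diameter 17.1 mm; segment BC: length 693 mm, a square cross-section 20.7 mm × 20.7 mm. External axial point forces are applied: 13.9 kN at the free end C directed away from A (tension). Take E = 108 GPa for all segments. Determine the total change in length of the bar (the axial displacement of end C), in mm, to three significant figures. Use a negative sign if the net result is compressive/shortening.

Internal axial forces (sectioning from the free end, tension +): N_BC = 13.9 kN, N_AB = 13.9 kN.
A_AB = 229.7 mm².
A_BC = 428.5 mm².
δ_AB = 13900·310/(229.7·108000) = 0.1737 mm
δ_BC = 13900·693/(428.5·108000) = 0.2082 mm
δ = Σδ_i = 0.3819 mm.

0.382 mm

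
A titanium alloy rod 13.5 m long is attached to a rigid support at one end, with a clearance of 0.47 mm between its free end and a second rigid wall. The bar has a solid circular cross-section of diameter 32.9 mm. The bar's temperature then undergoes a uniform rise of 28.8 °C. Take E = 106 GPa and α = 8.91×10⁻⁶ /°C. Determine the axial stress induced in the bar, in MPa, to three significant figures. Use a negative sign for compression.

-23.5 MPa

Free thermal expansion αLΔT = 8.91e-6 · 13500 · 28.8 = 3.464 mm.
The walls engage after the gap closes; constrained expansion = 3.464 − 0.47 = 2.994 mm.
The walls impose strain ε = −(2.994)/13500 = -2.2179e-04; σ = Eε = 106000 · -2.2179e-04 = -23.51 MPa.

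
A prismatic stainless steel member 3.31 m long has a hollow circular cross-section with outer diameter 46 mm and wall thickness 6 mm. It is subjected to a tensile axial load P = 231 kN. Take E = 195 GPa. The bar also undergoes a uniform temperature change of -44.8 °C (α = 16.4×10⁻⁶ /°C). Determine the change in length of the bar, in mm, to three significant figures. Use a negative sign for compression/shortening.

A = 754 mm².
δ_mech = NL/(AE) = 231000·3310/(754·195000) = 5.2 mm.
δ_thermal = αLΔT = 16.4e-6·3310·-44.8 = -2.432 mm.
δ = δ_mech + δ_thermal = 2.769 mm.

2.77 mm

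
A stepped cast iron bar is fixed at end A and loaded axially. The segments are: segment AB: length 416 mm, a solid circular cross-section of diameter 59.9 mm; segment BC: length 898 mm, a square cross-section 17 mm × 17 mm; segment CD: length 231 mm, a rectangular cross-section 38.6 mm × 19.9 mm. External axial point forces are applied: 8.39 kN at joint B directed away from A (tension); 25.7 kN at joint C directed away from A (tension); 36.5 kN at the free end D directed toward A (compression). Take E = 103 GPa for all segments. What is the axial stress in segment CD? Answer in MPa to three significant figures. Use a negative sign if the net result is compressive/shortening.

-47.5 MPa

Internal axial forces (sectioning from the free end, tension +): N_CD = -36.5 kN, N_BC = -10.8 kN, N_AB = -2.41 kN.
A_CD = 768.1 mm².
σ_CD = N_CD/A_CD = -36500/768.1 = -47.52 MPa.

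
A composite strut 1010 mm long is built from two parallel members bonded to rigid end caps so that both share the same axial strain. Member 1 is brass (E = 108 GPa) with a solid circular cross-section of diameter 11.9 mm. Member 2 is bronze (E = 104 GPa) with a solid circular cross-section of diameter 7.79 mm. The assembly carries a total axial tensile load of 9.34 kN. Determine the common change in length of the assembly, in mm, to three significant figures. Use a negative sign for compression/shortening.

0.556 mm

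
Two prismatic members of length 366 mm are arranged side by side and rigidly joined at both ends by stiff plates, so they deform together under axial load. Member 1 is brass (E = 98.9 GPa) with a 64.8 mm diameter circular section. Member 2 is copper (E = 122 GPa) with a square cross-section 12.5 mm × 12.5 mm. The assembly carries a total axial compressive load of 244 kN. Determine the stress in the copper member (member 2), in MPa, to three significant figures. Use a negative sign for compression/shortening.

A_1 = 3298 mm².
A_2 = 156.2 mm².
Equal strain + equilibrium ⇒ each member carries load in proportion to AE: A₁E₁ = 326200000 N, A₂E₂ = 19060000 N, ΣAE = 345200000 N.
σ₂ = P·E₂/ΣAE = -244000·122000/345200000 = -86.23 MPa.

-86.2 MPa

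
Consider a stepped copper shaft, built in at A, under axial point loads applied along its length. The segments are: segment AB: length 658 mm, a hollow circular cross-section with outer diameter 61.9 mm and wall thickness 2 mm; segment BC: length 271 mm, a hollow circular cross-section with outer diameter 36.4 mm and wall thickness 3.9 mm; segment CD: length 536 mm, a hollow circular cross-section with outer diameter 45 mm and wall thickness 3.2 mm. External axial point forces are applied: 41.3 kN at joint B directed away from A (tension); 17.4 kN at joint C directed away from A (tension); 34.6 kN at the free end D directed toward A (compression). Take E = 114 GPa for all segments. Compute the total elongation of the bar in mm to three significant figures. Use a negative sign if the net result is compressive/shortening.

-0.120 mm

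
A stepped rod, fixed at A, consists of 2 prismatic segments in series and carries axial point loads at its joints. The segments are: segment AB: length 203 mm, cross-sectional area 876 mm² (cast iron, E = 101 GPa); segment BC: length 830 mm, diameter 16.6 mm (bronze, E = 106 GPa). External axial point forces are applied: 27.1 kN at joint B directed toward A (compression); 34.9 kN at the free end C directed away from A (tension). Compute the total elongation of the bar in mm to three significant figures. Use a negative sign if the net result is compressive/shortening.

Internal axial forces (sectioning from the free end, tension +): N_BC = 34.9 kN, N_AB = 7.8 kN.
A_BC = 216.4 mm².
δ_AB = 7800·203/(876·101000) = 0.0179 mm
δ_BC = 34900·830/(216.4·106000) = 1.263 mm
δ = Σδ_i = 1.281 mm.

1.28 mm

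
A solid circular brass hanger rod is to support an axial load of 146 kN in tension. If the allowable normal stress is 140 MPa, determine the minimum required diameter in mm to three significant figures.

Required area A ≥ P/σ_allow = 146000/140 = 1043 mm².
For a solid circular section, d ≥ √(4A/π) = 36.44 mm.

36.4 mm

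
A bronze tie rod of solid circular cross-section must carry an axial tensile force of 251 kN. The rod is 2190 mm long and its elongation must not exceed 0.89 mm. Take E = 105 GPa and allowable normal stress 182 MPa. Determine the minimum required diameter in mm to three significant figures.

86.5 mm

Required area A ≥ P/σ_allow = 251000/182 = 1379 mm².
For a solid circular section, d ≥ √(4A/π) = 41.9 mm.
Elongation limit: A ≥ PL/(Eδ_allow) = 251000·2190/(105000·0.89) = 5882 mm² ⇒ d ≥ 86.54 mm.
The elongation limit governs.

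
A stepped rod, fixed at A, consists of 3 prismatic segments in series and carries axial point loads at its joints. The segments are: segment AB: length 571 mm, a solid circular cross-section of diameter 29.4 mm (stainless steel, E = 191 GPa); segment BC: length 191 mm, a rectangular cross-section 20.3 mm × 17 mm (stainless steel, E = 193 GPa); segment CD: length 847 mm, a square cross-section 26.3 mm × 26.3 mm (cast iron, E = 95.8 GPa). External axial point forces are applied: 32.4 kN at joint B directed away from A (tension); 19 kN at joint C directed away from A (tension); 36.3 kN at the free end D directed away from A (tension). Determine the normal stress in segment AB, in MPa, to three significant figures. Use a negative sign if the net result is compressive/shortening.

129 MPa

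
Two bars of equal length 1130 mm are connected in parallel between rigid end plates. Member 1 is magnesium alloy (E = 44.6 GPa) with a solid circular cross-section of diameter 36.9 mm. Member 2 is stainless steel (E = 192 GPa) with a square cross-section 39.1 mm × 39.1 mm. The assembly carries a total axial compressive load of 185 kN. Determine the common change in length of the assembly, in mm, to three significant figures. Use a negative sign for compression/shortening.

-0.613 mm

A_1 = 1069 mm².
A_2 = 1529 mm².
Equal strain + equilibrium ⇒ each member carries load in proportion to AE: A₁E₁ = 47700000 N, A₂E₂ = 293500000 N, ΣAE = 341200000 N.
δ = PL/ΣAE = -185000·1130/341200000 = -0.6126 mm.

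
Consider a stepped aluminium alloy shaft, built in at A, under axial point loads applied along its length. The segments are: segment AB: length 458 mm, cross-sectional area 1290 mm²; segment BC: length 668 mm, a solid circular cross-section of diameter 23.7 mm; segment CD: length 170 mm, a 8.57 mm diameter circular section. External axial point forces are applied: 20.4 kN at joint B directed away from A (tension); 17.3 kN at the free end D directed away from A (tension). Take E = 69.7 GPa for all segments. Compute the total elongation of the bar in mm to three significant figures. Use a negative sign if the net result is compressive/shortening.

1.30 mm

Internal axial forces (sectioning from the free end, tension +): N_CD = 17.3 kN, N_BC = 17.3 kN, N_AB = 37.7 kN.
A_BC = 441.2 mm².
A_CD = 57.68 mm².
δ_AB = 37700·458/(1290·69700) = 0.192 mm
δ_BC = 17300·668/(441.2·69700) = 0.3758 mm
δ_CD = 17300·170/(57.68·69700) = 0.7315 mm
δ = Σδ_i = 1.299 mm.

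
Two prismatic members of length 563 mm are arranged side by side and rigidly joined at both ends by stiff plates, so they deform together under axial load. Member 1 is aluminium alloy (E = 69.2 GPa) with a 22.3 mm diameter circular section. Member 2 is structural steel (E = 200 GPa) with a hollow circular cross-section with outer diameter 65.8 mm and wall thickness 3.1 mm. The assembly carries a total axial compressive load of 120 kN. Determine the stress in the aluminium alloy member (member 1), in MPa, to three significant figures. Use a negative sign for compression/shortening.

-55.7 MPa

A_1 = 390.6 mm².
A_2 = 610.6 mm².
Equal strain + equilibrium ⇒ each member carries load in proportion to AE: A₁E₁ = 27030000 N, A₂E₂ = 122100000 N, ΣAE = 149200000 N.
σ₁ = P·E₁/ΣAE = -120000·69200/149200000 = -55.67 MPa.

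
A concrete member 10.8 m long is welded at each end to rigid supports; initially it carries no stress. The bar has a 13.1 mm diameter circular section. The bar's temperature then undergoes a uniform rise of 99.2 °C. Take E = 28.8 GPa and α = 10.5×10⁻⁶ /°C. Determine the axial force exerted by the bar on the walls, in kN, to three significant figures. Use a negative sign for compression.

Free thermal expansion αLΔT = 10.5e-6 · 10800 · 99.2 = 11.25 mm.
The walls impose strain ε = −(11.25)/10800 = -1.0416e-03; σ = Eε = 28800 · -1.0416e-03 = -30 MPa.
Wall reaction R = σ·A = -30·134.8 = -4043 N = -4.043 kN.

-4.04 kN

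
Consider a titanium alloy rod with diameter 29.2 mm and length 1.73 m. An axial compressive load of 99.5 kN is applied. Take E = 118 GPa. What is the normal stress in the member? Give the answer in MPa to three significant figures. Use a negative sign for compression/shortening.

A = 669.7 mm².
σ = N/A = -99500/669.7 = -148.6 MPa.

-149 MPa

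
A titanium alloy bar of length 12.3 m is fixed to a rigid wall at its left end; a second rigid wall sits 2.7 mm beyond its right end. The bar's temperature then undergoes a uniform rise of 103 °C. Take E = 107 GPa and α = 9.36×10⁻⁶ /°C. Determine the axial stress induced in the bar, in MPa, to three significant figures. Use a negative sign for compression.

Free thermal expansion αLΔT = 9.36e-6 · 12300 · 103 = 11.86 mm.
The walls engage after the gap closes; constrained expansion = 11.86 − 2.7 = 9.158 mm.
The walls impose strain ε = −(9.158)/12300 = -7.4457e-04; σ = Eε = 107000 · -7.4457e-04 = -79.67 MPa.

-79.7 MPa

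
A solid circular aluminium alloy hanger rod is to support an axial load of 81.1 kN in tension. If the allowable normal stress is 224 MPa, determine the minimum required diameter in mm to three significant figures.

21.5 mm

Required area A ≥ P/σ_allow = 81100/224 = 362.1 mm².
For a solid circular section, d ≥ √(4A/π) = 21.47 mm.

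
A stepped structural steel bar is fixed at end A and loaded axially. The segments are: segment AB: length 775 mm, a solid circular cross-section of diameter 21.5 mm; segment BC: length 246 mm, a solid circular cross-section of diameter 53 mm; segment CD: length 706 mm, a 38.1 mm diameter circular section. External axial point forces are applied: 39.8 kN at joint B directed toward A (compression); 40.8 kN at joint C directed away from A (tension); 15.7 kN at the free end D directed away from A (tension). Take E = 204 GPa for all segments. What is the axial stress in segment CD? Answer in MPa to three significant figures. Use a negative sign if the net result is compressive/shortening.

13.8 MPa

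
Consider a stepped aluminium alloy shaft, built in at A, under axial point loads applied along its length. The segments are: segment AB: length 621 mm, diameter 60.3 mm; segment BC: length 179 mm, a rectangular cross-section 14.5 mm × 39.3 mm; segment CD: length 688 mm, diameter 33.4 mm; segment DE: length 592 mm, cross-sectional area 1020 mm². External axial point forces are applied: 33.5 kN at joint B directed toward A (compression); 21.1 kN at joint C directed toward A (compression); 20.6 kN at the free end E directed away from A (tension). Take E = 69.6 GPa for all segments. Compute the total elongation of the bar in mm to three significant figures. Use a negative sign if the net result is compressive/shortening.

Internal axial forces (sectioning from the free end, tension +): N_DE = 20.6 kN, N_CD = 20.6 kN, N_BC = -0.5 kN, N_AB = -34 kN.
A_AB = 2856 mm².
A_BC = 569.8 mm².
A_CD = 876.2 mm².
δ_AB = -34000·621/(2856·69600) = -0.1062 mm
δ_BC = -500·179/(569.8·69600) = -0.002257 mm
δ_CD = 20600·688/(876.2·69600) = 0.2324 mm
δ_DE = 20600·592/(1020·69600) = 0.1718 mm
δ = Σδ_i = 0.2957 mm.

0.296 mm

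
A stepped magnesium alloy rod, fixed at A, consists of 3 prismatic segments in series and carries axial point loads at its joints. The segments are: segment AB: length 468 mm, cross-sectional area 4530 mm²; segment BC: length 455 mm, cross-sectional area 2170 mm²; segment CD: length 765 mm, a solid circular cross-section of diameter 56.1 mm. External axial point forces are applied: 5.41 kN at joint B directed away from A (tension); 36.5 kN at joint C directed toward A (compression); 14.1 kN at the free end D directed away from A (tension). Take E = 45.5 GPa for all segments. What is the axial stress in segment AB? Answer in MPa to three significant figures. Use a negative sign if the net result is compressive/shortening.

Internal axial forces (sectioning from the free end, tension +): N_CD = 14.1 kN, N_BC = -22.4 kN, N_AB = -16.99 kN.
σ_AB = N_AB/A_AB = -16990/4530 = -3.751 MPa.

-3.75 MPa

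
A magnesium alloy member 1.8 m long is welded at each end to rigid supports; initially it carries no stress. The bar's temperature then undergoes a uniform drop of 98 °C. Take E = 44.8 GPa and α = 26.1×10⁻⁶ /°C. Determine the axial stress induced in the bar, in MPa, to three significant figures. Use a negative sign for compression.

Free thermal expansion αLΔT = 26.1e-6 · 1800 · -98 = -4.604 mm.
The walls impose strain ε = −(-4.604)/1800 = 2.5578e-03; σ = Eε = 44800 · 2.5578e-03 = 114.6 MPa.

115 MPa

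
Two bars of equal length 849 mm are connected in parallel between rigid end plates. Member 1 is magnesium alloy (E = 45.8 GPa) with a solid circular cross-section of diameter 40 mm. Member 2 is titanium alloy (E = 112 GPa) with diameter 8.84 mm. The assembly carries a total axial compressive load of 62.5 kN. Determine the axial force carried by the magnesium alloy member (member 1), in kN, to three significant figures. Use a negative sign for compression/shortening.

-55.8 kN

A_1 = 1257 mm².
A_2 = 61.38 mm².
Equal strain + equilibrium ⇒ each member carries load in proportion to AE: A₁E₁ = 57550000 N, A₂E₂ = 6874000 N, ΣAE = 64430000 N.
F₁ = P·A₁E₁/ΣAE = -62500·57550000/64430000 = -55830 N.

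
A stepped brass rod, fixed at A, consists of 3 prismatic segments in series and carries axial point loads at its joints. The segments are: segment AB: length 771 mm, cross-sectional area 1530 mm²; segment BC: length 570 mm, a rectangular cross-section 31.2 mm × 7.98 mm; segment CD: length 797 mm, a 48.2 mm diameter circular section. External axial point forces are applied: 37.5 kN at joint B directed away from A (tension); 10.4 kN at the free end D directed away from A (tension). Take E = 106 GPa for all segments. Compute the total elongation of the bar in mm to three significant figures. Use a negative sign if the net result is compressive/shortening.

0.495 mm

Internal axial forces (sectioning from the free end, tension +): N_CD = 10.4 kN, N_BC = 10.4 kN, N_AB = 47.9 kN.
A_BC = 249 mm².
A_CD = 1825 mm².
δ_AB = 47900·771/(1530·106000) = 0.2277 mm
δ_BC = 10400·570/(249·106000) = 0.2246 mm
δ_CD = 10400·797/(1825·106000) = 0.04286 mm
δ = Σδ_i = 0.4952 mm.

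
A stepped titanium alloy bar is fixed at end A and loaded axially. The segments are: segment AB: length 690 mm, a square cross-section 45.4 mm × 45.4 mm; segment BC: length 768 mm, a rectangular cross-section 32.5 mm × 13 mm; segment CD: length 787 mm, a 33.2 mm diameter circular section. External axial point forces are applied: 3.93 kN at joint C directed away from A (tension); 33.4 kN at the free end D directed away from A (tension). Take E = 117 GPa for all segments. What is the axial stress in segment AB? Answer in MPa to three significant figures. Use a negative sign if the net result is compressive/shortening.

Internal axial forces (sectioning from the free end, tension +): N_CD = 33.4 kN, N_BC = 37.33 kN, N_AB = 37.33 kN.
A_AB = 2061 mm².
σ_AB = N_AB/A_AB = 37330/2061 = 18.11 MPa.

18.1 MPa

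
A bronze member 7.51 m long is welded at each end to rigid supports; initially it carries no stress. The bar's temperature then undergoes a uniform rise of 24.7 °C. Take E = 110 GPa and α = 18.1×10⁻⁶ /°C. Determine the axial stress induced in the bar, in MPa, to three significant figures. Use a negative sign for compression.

Free thermal expansion αLΔT = 18.1e-6 · 7510 · 24.7 = 3.357 mm.
The walls impose strain ε = −(3.357)/7510 = -4.4707e-04; σ = Eε = 110000 · -4.4707e-04 = -49.18 MPa.

-49.2 MPa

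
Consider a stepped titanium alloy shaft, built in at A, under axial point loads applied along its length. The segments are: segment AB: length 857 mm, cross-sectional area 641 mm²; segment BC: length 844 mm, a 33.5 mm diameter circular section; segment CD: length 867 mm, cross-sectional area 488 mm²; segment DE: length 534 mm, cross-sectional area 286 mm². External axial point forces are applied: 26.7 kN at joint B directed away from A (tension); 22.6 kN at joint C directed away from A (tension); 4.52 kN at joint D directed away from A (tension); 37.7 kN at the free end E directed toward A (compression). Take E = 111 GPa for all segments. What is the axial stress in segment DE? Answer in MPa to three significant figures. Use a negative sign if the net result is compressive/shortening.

Internal axial forces (sectioning from the free end, tension +): N_DE = -37.7 kN, N_CD = -33.18 kN, N_BC = -10.58 kN, N_AB = 16.12 kN.
σ_DE = N_DE/A_DE = -37700/286 = -131.8 MPa.

-132 MPa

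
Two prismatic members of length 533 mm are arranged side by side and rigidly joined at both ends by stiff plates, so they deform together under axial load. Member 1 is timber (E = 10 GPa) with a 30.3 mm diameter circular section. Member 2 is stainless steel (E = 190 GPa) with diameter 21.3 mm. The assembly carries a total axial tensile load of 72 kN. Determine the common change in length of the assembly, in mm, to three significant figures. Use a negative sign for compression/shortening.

A_1 = 721.1 mm².
A_2 = 356.3 mm².
Equal strain + equilibrium ⇒ each member carries load in proportion to AE: A₁E₁ = 7211000 N, A₂E₂ = 67700000 N, ΣAE = 74910000 N.
δ = PL/ΣAE = 72000·533/74910000 = 0.5123 mm.

0.512 mm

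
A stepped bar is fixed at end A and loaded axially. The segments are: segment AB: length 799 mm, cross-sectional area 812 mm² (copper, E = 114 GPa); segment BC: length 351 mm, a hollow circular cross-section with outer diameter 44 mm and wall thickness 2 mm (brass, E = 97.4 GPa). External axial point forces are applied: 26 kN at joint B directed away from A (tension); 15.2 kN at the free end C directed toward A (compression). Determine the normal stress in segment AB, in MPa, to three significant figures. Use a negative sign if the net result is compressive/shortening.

Internal axial forces (sectioning from the free end, tension +): N_BC = -15.2 kN, N_AB = 10.8 kN.
σ_AB = N_AB/A_AB = 10800/812 = 13.3 MPa.

13.3 MPa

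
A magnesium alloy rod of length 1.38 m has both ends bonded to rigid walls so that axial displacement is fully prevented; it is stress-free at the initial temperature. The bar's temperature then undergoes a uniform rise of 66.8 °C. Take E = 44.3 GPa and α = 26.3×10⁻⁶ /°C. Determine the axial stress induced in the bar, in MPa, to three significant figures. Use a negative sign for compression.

-77.8 MPa

Free thermal expansion αLΔT = 26.3e-6 · 1380 · 66.8 = 2.424 mm.
The walls impose strain ε = −(2.424)/1380 = -1.7568e-03; σ = Eε = 44300 · -1.7568e-03 = -77.83 MPa.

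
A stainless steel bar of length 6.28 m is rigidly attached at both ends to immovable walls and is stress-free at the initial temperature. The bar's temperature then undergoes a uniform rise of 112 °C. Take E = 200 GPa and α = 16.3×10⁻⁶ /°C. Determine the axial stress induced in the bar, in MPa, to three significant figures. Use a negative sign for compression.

-365 MPa

Free thermal expansion αLΔT = 16.3e-6 · 6280 · 112 = 11.46 mm.
The walls impose strain ε = −(11.46)/6280 = -1.8256e-03; σ = Eε = 200000 · -1.8256e-03 = -365.1 MPa.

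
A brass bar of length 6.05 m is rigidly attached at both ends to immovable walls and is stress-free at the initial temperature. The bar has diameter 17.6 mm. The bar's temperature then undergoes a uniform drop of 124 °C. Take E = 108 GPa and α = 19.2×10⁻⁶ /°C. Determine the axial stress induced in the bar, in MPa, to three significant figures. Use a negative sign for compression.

Free thermal expansion αLΔT = 19.2e-6 · 6050 · -124 = -14.4 mm.
The walls impose strain ε = −(-14.4)/6050 = 2.3808e-03; σ = Eε = 108000 · 2.3808e-03 = 257.1 MPa.

257 MPa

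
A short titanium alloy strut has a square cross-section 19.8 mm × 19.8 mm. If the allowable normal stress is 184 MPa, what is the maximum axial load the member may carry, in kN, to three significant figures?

A = 392 mm².
P_max = σ_allow · A = 184 · 392 = 72140 N = 72.14 kN.

72.1 kN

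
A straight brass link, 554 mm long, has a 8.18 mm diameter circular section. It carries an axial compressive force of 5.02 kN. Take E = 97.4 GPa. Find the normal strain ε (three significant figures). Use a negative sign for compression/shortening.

A = 52.55 mm².
σ = N/A = -95.52 MPa; ε = σ/E = -95.52/97400 = -9.807e-04.

-9.81e-04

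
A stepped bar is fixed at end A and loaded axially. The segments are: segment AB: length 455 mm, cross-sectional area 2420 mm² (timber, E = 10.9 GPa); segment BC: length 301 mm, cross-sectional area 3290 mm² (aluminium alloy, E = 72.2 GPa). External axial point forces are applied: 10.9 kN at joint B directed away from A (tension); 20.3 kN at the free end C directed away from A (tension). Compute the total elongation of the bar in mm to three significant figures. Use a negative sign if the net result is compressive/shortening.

0.564 mm

Internal axial forces (sectioning from the free end, tension +): N_BC = 20.3 kN, N_AB = 31.2 kN.
δ_AB = 31200·455/(2420·10900) = 0.5382 mm
δ_BC = 20300·301/(3290·72200) = 0.02572 mm
δ = Σδ_i = 0.5639 mm.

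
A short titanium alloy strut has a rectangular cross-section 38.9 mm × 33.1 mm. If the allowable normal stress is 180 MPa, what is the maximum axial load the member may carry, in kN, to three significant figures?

232 kN

A = 1288 mm².
P_max = σ_allow · A = 180 · 1288 = 231800 N = 231.8 kN.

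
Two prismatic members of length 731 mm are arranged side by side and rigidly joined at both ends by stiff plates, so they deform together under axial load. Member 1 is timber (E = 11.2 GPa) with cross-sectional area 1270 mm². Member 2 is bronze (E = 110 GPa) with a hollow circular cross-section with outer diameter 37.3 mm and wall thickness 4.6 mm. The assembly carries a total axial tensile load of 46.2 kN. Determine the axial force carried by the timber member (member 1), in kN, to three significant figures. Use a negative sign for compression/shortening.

9.93 kN

A_2 = 472.6 mm².
Equal strain + equilibrium ⇒ each member carries load in proportion to AE: A₁E₁ = 14220000 N, A₂E₂ = 51980000 N, ΣAE = 66210000 N.
F₁ = P·A₁E₁/ΣAE = 46200·14220000/66210000 = 9926 N.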